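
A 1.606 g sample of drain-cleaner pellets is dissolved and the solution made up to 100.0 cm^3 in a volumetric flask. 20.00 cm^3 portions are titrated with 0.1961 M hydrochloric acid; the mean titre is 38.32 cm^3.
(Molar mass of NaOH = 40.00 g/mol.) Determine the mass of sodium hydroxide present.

1.503 g

NaOH + HCl → NaCl + H2O
n(HCl) per titration = 0.03832 × 0.1961 = 7.515 × 10^-3 mol
n(NaOH) in each aliquot = 7.515 × 10^-3 mol (1:1 ratio)
n(NaOH) in the whole flask = 7.515 × 10^-3 × 100.0/20.00 = 0.03757 mol
mass of NaOH = 0.03757 × 40.00 = 1.503 g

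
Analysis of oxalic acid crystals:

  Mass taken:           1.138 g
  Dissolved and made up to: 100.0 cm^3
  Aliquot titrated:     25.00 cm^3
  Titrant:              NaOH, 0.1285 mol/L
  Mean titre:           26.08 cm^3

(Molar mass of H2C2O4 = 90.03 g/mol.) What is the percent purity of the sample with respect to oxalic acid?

H2C2O4 + 2 NaOH → Na2C2O4 + 2 H2O
n(NaOH) per titration = 0.02608 × 0.1285 = 3.351 × 10^-3 mol
From the 1:2 ratio, n(H2C2O4) in each aliquot = 1/2 × 3.351 × 10^-3 = 1.676 × 10^-3 mol
n(H2C2O4) in the whole flask = 1.676 × 10^-3 × 100.0/25.00 = 6.703 × 10^-3 mol
mass of H2C2O4 = 6.703 × 10^-3 × 90.03 = 0.6034 g
% H2C2O4 = 0.6034 / 1.138 × 100 = 53.03 %

53.03 %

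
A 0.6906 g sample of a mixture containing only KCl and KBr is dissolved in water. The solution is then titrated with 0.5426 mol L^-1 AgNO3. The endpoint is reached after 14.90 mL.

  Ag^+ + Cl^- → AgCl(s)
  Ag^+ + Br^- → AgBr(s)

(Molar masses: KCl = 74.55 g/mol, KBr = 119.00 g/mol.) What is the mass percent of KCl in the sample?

65.93 %

n(AgNO3) = 0.01490 × 0.5426 = 8.085 × 10^-3 mol
Let x = n(KCl), y = n(KBr).
Titrant: 1x + 1y = 8.085 × 10^-3;  mass: 74.55x + 119.00y = 0.6906
Solving, x = 6.108 × 10^-3 mol, y = 1.977 × 10^-3 mol
mass of KCl = 6.108 × 10^-3 × 74.55 = 0.4553 g
% KCl = 0.4553 / 0.6906 × 100 = 65.93 %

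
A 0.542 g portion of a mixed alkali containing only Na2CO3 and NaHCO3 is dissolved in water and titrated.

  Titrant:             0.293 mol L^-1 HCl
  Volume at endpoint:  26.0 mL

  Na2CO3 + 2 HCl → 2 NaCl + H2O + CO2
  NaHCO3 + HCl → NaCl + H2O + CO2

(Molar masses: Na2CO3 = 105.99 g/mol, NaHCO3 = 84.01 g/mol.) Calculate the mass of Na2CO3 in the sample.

n(HCl) = 0.0260 × 0.293 = 7.62 × 10^-3 mol
Let x = n(Na2CO3), y = n(NaHCO3).
Titrant: 2x + 1y = 7.62 × 10^-3;  mass: 105.99x + 84.01y = 0.542
Solving, x = 1.58 × 10^-3 mol, y = 4.46 × 10^-3 mol
mass of Na2CO3 = 1.58 × 10^-3 × 105.99 = 0.167 g

0.167 g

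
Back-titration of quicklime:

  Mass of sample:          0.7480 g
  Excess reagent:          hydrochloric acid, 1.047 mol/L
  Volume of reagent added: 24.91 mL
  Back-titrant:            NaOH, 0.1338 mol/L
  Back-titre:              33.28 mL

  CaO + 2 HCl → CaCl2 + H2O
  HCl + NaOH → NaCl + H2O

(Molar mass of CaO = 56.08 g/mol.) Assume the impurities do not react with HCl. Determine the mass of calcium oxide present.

n(HCl) added = 0.02491 × 1.047 = 0.02608 mol
n(NaOH) used in back-titration = 0.03328 × 0.1338 = 4.453 × 10^-3 mol
n(HCl) left over = 4.453 × 10^-3 mol (1:1 ratio)
n(HCl) consumed by analyte = 0.02608 − 4.453 × 10^-3 = 0.02163 mol
From the 1:2 ratio, n(CaO) = 1/2 × 0.02163 = 0.01081 mol
mass of CaO = 0.01081 × 56.08 = 0.6064 g

0.6064 g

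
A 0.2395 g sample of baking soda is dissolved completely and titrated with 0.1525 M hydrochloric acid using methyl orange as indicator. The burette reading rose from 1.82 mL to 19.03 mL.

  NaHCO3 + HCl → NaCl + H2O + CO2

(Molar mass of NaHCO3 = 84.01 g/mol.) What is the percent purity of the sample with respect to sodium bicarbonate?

n(HCl) = 0.01721 L × 0.1525 mol/L = 2.625 × 10^-3 mol
n(NaHCO3) = 2.625 × 10^-3 mol (1:1 ratio)
mass of NaHCO3 = 2.625 × 10^-3 × 84.01 g/mol = 0.2205 g
% NaHCO3 = 0.2205 / 0.2395 × 100 = 92.06 %

92.06 %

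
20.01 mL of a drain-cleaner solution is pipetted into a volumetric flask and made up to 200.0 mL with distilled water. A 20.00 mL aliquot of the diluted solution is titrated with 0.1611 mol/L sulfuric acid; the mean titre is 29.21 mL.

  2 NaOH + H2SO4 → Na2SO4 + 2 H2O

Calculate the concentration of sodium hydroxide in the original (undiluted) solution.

n(H2SO4) = 0.02921 × 0.1611 = 4.706 × 10^-3 mol
From the 2:1 ratio, n(NaOH) in the aliquot = 2/1 × 4.706 × 10^-3 = 9.411 × 10^-3 mol
[NaOH]_dilute = 9.411 × 10^-3 / 0.02000 = 0.4706 mol/L
Dilution factor = 200.0 / 20.01 = 9.995
[NaOH]_stock = 0.4706 × 9.995 = 4.703 mol/L

4.703 mol/L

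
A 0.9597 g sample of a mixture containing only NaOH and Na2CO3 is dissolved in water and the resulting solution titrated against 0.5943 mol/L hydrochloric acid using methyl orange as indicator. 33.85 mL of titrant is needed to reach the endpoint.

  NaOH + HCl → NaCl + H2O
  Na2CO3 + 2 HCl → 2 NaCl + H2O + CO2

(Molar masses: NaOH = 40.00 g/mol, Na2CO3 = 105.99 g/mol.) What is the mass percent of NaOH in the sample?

n(HCl) = 0.03385 × 0.5943 = 0.02012 mol
Let x = n(NaOH), y = n(Na2CO3).
Titrant: 1x + 2y = 0.02012;  mass: 40.00x + 105.99y = 0.9597
Solving, x = 8.188 × 10^-3 mol, y = 5.965 × 10^-3 mol
mass of NaOH = 8.188 × 10^-3 × 40.00 = 0.3275 g
% NaOH = 0.3275 / 0.9597 × 100 = 34.13 %

34.13 %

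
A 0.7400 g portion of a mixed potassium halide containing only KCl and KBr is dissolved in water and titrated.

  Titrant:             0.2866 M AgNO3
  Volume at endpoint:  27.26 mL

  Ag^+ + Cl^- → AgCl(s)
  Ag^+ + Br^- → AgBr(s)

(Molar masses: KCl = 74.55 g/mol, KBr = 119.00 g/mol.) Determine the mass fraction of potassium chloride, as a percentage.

n(AgNO3) = 0.02726 × 0.2866 = 7.813 × 10^-3 mol
Let x = n(KCl), y = n(KBr).
Titrant: 1x + 1y = 7.813 × 10^-3;  mass: 74.55x + 119.00y = 0.7400
Solving, x = 4.268 × 10^-3 mol, y = 3.545 × 10^-3 mol
mass of KCl = 4.268 × 10^-3 × 74.55 = 0.3182 g
% KCl = 0.3182 / 0.7400 × 100 = 43.00 %

43.00 %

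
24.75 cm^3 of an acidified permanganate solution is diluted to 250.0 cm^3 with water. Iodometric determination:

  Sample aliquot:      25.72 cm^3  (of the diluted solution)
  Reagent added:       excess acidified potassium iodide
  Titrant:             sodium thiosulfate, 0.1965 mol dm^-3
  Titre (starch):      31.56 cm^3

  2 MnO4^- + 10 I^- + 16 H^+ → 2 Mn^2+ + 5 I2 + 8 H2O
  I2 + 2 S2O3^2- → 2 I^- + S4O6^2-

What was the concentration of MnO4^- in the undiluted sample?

n(S2O3^2-) = 0.03156 × 0.1965 = 6.202 × 10^-3 mol
n(I2) = n(S2O3^2-)/2 = 3.101 × 10^-3 mol
From the 2:5 ratio, n(MnO4^-) in the aliquot = 2/5 × 3.101 × 10^-3 = 1.240 × 10^-3 mol
[MnO4^-]_dilute = 1.240 × 10^-3 / 0.02572 = 0.04822 mol/L
[MnO4^-]_original = 0.04822 × 250.0/24.75 = 0.4871 mol/L

0.4871 mol/L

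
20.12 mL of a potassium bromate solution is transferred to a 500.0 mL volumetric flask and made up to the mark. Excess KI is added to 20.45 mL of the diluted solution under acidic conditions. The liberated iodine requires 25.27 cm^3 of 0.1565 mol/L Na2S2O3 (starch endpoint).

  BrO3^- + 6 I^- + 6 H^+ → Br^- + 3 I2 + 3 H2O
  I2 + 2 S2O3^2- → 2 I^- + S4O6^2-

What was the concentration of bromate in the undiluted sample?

n(S2O3^2-) = 0.02527 × 0.1565 = 3.955 × 10^-3 mol
n(I2) = n(S2O3^2-)/2 = 1.977 × 10^-3 mol
From the 1:3 ratio, n(BrO3^-) in the aliquot = 1/3 × 1.977 × 10^-3 = 6.591 × 10^-4 mol
[BrO3^-]_dilute = 6.591 × 10^-4 / 0.02045 = 0.03223 mol/L
[BrO3^-]_original = 0.03223 × 500.0/20.12 = 0.8010 mol/L

0.8010 mol/L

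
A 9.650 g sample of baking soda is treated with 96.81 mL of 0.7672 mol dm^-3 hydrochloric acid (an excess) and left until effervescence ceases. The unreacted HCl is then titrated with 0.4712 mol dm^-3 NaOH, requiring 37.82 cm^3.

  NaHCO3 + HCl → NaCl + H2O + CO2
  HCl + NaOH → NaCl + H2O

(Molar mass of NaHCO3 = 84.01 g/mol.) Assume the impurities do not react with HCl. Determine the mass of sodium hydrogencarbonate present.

4.743 g

n(HCl) added = 0.09681 × 0.7672 = 0.07427 mol
n(NaOH) used in back-titration = 0.03782 × 0.4712 = 0.01782 mol
n(HCl) left over = 0.01782 mol (1:1 ratio)
n(HCl) consumed by analyte = 0.07427 − 0.01782 = 0.05645 mol
n(NaHCO3) = 0.05645 mol (1:1 ratio)
mass of NaHCO3 = 0.05645 × 84.01 = 4.743 g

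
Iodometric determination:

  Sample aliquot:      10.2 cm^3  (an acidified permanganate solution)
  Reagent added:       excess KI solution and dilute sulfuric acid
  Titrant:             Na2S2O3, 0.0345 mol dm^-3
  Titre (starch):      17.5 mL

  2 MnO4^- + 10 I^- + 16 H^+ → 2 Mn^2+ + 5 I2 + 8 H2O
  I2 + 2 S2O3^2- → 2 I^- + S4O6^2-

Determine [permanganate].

0.0118 mol/L

n(S2O3^2-) = 0.0175 × 0.0345 = 6.04 × 10^-4 mol
n(I2) = n(S2O3^2-)/2 = 3.02 × 10^-4 mol
From the 2:5 ratio, n(MnO4^-) in the aliquot = 2/5 × 3.02 × 10^-4 = 1.21 × 10^-4 mol
[MnO4^-] = 1.21 × 10^-4 / 0.0102 = 0.0118 mol/L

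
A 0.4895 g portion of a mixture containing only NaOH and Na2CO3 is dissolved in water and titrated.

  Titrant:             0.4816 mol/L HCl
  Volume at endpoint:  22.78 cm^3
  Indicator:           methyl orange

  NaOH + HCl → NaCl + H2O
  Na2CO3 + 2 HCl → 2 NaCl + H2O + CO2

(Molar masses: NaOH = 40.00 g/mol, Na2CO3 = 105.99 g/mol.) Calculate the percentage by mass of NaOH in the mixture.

n(HCl) = 0.02278 × 0.4816 = 0.01097 mol
Let x = n(NaOH), y = n(Na2CO3).
Titrant: 1x + 2y = 0.01097;  mass: 40.00x + 105.99y = 0.4895
Solving, x = 7.072 × 10^-3 mol, y = 1.949 × 10^-3 mol
mass of NaOH = 7.072 × 10^-3 × 40.00 = 0.2829 g
% NaOH = 0.2829 / 0.4895 × 100 = 57.79 %

57.79 %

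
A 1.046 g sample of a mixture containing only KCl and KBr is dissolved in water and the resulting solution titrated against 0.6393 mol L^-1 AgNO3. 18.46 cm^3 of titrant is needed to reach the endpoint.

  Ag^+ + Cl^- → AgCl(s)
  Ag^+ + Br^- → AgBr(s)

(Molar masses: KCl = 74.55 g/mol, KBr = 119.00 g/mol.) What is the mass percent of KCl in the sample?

57.46 %

n(AgNO3) = 0.01846 × 0.6393 = 0.01180 mol
Let x = n(KCl), y = n(KBr).
Titrant: 1x + 1y = 0.01180;  mass: 74.55x + 119.00y = 1.046
Solving, x = 8.062 × 10^-3 mol, y = 3.739 × 10^-3 mol
mass of KCl = 8.062 × 10^-3 × 74.55 = 0.6011 g
% KCl = 0.6011 / 1.046 × 100 = 57.46 %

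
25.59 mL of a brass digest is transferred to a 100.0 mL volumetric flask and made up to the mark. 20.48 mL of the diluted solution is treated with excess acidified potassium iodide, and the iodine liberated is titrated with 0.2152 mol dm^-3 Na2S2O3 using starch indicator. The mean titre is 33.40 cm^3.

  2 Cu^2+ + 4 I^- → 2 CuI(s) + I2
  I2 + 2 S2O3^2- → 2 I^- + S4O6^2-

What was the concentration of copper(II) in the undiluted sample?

n(S2O3^2-) = 0.03340 × 0.2152 = 7.188 × 10^-3 mol
n(I2) = n(S2O3^2-)/2 = 3.594 × 10^-3 mol
From the 2:1 ratio, n(Cu2+) in the aliquot = 2/1 × 3.594 × 10^-3 = 7.188 × 10^-3 mol
[Cu2+]_dilute = 7.188 × 10^-3 / 0.02048 = 0.3510 mol/L
[Cu2+]_original = 0.3510 × 100.0/25.59 = 1.371 mol/L

1.371 mol/L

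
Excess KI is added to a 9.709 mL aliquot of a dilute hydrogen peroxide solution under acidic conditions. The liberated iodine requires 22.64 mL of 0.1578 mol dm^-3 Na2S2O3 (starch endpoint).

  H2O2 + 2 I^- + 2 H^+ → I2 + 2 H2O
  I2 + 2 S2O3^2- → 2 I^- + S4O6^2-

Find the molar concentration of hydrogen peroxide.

n(S2O3^2-) = 0.02264 × 0.1578 = 3.573 × 10^-3 mol
n(I2) = n(S2O3^2-)/2 = 1.786 × 10^-3 mol
n(H2O2) in the aliquot = 1.786 × 10^-3 mol (1:1 ratio)
[H2O2] = 1.786 × 10^-3 / 0.009709 = 0.1840 mol/L

0.1840 mol/L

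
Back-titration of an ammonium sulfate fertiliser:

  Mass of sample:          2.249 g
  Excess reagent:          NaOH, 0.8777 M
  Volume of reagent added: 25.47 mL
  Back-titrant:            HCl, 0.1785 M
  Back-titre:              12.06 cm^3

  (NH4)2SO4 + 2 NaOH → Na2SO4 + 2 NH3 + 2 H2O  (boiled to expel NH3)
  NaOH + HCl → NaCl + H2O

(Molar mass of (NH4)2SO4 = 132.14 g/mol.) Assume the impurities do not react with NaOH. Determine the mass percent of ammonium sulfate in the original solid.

n(NaOH) added = 0.02547 × 0.8777 = 0.02236 mol
n(HCl) used in back-titration = 0.01206 × 0.1785 = 2.153 × 10^-3 mol
n(NaOH) left over = 2.153 × 10^-3 mol (1:1 ratio)
n(NaOH) consumed by analyte = 0.02236 − 2.153 × 10^-3 = 0.02020 mol
From the 1:2 ratio, n((NH4)2SO4) = 1/2 × 0.02020 = 0.01010 mol
mass of (NH4)2SO4 = 0.01010 × 132.14 = 1.335 g
% (NH4)2SO4 = 1.335 / 2.249 × 100 = 59.35 %

59.35 %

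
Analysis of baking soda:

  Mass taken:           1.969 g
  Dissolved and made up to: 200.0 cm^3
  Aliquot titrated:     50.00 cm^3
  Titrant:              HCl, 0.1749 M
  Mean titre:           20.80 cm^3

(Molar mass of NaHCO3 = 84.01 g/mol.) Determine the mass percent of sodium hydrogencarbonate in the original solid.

62.09 %

NaHCO3 + HCl → NaCl + H2O + CO2
n(HCl) per titration = 0.02080 × 0.1749 = 3.638 × 10^-3 mol
n(NaHCO3) in each aliquot = 3.638 × 10^-3 mol (1:1 ratio)
n(NaHCO3) in the whole flask = 3.638 × 10^-3 × 200.0/50.00 = 0.01455 mol
mass of NaHCO3 = 0.01455 × 84.01 = 1.222 g
% NaHCO3 = 1.222 / 1.969 × 100 = 62.09 %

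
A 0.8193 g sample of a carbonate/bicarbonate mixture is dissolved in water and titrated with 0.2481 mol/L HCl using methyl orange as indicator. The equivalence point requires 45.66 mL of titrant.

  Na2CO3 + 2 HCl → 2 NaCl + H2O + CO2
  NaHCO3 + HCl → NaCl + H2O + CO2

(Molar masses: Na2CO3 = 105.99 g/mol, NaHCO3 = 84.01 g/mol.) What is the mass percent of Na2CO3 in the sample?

n(HCl) = 0.04566 × 0.2481 = 0.01133 mol
Let x = n(Na2CO3), y = n(NaHCO3).
Titrant: 2x + 1y = 0.01133;  mass: 105.99x + 84.01y = 0.8193
Solving, x = 2.134 × 10^-3 mol, y = 7.060 × 10^-3 mol
mass of Na2CO3 = 2.134 × 10^-3 × 105.99 = 0.2262 g
% Na2CO3 = 0.2262 / 0.8193 × 100 = 27.61 %

27.61 %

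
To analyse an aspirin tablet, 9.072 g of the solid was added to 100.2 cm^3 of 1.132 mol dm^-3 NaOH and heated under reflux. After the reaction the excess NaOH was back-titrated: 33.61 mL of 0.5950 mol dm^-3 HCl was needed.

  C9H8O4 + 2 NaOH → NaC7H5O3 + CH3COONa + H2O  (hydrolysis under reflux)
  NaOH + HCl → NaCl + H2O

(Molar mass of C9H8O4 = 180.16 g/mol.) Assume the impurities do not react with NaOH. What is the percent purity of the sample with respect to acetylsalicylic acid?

n(NaOH) added = 0.1002 × 1.132 = 0.1134 mol
n(HCl) used in back-titration = 0.03361 × 0.5950 = 0.02000 mol
n(NaOH) left over = 0.02000 mol (1:1 ratio)
n(NaOH) consumed by analyte = 0.1134 − 0.02000 = 0.09343 mol
From the 1:2 ratio, n(C9H8O4) = 1/2 × 0.09343 = 0.04671 mol
mass of C9H8O4 = 0.04671 × 180.16 = 8.416 g
% C9H8O4 = 8.416 / 9.072 × 100 = 92.77 %

92.77 %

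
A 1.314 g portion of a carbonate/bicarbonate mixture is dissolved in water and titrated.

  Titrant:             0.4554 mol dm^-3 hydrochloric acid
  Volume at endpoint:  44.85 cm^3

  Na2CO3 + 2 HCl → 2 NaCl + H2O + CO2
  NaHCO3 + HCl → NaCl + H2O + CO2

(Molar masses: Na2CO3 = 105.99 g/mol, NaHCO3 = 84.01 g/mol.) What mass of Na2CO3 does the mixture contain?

n(HCl) = 0.04485 × 0.4554 = 0.02042 mol
Let x = n(Na2CO3), y = n(NaHCO3).
Titrant: 2x + 1y = 0.02042;  mass: 105.99x + 84.01y = 1.314
Solving, x = 6.479 × 10^-3 mol, y = 7.467 × 10^-3 mol
mass of Na2CO3 = 6.479 × 10^-3 × 105.99 = 0.6867 g

0.6867 g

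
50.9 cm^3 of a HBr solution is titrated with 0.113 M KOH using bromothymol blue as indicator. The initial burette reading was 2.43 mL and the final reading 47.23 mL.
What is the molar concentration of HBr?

0.0995 M

HBr + KOH → KBr + H2O
n(KOH) = 0.0448 L × 0.113 mol/L = 5.06 × 10^-3 mol
n(HBr) = 5.06 × 10^-3 mol (1:1 mole ratio)
[HBr] = 5.06 × 10^-3 mol / 0.0509 L = 0.0995 mol/L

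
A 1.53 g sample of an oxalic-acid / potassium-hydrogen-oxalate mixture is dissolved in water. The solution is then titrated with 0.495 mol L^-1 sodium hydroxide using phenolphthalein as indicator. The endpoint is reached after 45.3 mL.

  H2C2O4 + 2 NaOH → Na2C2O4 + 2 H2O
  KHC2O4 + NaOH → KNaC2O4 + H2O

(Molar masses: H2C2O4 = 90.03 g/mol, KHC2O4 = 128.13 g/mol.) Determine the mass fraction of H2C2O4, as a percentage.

n(NaOH) = 0.0453 × 0.495 = 0.0224 mol
Let x = n(H2C2O4), y = n(KHC2O4).
Titrant: 2x + 1y = 0.0224;  mass: 90.03x + 128.13y = 1.53
Solving, x = 8.08 × 10^-3 mol, y = 6.26 × 10^-3 mol
mass of H2C2O4 = 8.08 × 10^-3 × 90.03 = 0.727 g
% H2C2O4 = 0.727 / 1.53 × 100 = 47.5 %

47.5 %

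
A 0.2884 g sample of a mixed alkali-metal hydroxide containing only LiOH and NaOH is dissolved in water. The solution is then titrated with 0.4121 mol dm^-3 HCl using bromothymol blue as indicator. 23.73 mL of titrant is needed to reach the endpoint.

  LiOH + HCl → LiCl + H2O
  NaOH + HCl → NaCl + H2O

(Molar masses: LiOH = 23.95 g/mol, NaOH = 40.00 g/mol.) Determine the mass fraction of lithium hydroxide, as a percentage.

53.17 %

n(HCl) = 0.02373 × 0.4121 = 9.779 × 10^-3 mol
Let x = n(LiOH), y = n(NaOH).
Titrant: 1x + 1y = 9.779 × 10^-3;  mass: 23.95x + 40.00y = 0.2884
Solving, x = 6.403 × 10^-3 mol, y = 3.376 × 10^-3 mol
mass of LiOH = 6.403 × 10^-3 × 23.95 = 0.1533 g
% LiOH = 0.1533 / 0.2884 × 100 = 53.17 %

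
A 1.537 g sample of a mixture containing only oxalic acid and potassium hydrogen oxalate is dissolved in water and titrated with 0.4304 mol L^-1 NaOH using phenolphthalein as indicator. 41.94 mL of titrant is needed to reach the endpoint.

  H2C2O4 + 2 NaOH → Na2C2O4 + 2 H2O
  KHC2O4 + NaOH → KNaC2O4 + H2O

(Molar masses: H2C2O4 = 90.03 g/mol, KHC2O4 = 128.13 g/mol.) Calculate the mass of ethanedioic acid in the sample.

n(NaOH) = 0.04194 × 0.4304 = 0.01805 mol
Let x = n(H2C2O4), y = n(KHC2O4).
Titrant: 2x + 1y = 0.01805;  mass: 90.03x + 128.13y = 1.537
Solving, x = 4.667 × 10^-3 mol, y = 8.716 × 10^-3 mol
mass of H2C2O4 = 4.667 × 10^-3 × 90.03 = 0.4202 g

0.4202 g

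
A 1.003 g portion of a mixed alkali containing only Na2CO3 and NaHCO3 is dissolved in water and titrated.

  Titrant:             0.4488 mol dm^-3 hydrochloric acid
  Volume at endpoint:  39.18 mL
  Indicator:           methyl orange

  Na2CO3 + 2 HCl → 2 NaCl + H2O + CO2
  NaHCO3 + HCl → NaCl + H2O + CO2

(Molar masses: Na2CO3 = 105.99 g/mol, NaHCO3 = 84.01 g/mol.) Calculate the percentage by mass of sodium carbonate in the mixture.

n(HCl) = 0.03918 × 0.4488 = 0.01758 mol
Let x = n(Na2CO3), y = n(NaHCO3).
Titrant: 2x + 1y = 0.01758;  mass: 105.99x + 84.01y = 1.003
Solving, x = 7.645 × 10^-3 mol, y = 2.294 × 10^-3 mol
mass of Na2CO3 = 7.645 × 10^-3 × 105.99 = 0.8103 g
% Na2CO3 = 0.8103 / 1.003 × 100 = 80.79 %

80.79 %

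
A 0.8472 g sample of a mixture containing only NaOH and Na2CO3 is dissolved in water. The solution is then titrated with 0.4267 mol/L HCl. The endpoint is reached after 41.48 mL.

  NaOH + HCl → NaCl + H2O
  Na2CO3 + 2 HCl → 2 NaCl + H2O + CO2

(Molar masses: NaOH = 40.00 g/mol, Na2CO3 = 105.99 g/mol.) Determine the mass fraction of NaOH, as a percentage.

32.98 %

n(HCl) = 0.04148 × 0.4267 = 0.01770 mol
Let x = n(NaOH), y = n(Na2CO3).
Titrant: 1x + 2y = 0.01770;  mass: 40.00x + 105.99y = 0.8472
Solving, x = 6.986 × 10^-3 mol, y = 5.357 × 10^-3 mol
mass of NaOH = 6.986 × 10^-3 × 40.00 = 0.2794 g
% NaOH = 0.2794 / 0.8472 × 100 = 32.98 %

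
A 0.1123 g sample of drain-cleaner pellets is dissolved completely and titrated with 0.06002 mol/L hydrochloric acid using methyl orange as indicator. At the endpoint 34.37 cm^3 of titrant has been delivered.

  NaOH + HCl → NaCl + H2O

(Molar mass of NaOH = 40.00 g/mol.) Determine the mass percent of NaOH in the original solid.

n(HCl) = 0.03437 L × 0.06002 mol/L = 2.063 × 10^-3 mol
n(NaOH) = 2.063 × 10^-3 mol (1:1 ratio)
mass of NaOH = 2.063 × 10^-3 × 40.00 g/mol = 0.08252 g
% NaOH = 0.08252 / 0.1123 × 100 = 73.48 %

73.48 %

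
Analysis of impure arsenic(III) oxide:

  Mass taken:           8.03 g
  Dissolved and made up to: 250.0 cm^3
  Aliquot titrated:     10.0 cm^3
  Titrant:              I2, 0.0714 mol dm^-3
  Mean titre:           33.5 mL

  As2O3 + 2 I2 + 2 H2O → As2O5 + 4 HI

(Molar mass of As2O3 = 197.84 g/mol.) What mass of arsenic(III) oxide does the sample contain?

5.92 g

n(I2) per titration = 0.0335 × 0.0714 = 2.39 × 10^-3 mol
From the 1:2 ratio, n(As2O3) in each aliquot = 1/2 × 2.39 × 10^-3 = 1.20 × 10^-3 mol
n(As2O3) in the whole flask = 1.20 × 10^-3 × 250.0/10.0 = 0.0299 mol
mass of As2O3 = 0.0299 × 197.84 = 5.92 g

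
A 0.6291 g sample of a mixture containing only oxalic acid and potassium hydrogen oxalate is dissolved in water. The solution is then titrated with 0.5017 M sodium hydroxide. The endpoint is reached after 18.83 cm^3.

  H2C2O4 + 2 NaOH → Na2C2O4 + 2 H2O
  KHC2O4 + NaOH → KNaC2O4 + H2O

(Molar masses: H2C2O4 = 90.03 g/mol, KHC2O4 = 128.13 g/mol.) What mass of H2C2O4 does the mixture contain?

n(NaOH) = 0.01883 × 0.5017 = 9.447 × 10^-3 mol
Let x = n(H2C2O4), y = n(KHC2O4).
Titrant: 2x + 1y = 9.447 × 10^-3;  mass: 90.03x + 128.13y = 0.6291
Solving, x = 3.497 × 10^-3 mol, y = 2.453 × 10^-3 mol
mass of H2C2O4 = 3.497 × 10^-3 × 90.03 = 0.3149 g

0.3149 g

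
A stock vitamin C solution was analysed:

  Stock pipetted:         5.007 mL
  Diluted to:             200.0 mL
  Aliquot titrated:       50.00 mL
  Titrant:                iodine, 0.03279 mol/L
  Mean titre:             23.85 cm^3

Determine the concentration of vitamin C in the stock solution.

0.6248 mol/L

C6H8O6 + I2 → C6H6O6 + 2 HI
n(I2) = 0.02385 × 0.03279 = 7.820 × 10^-4 mol
n(C6H8O6) in the aliquot = 7.820 × 10^-4 mol (1:1 ratio)
[C6H8O6]_dilute = 7.820 × 10^-4 / 0.05000 = 0.01564 mol/L
Dilution factor = 200.0 / 5.007 = 39.94
[C6H8O6]_stock = 0.01564 × 39.94 = 0.6248 mol/L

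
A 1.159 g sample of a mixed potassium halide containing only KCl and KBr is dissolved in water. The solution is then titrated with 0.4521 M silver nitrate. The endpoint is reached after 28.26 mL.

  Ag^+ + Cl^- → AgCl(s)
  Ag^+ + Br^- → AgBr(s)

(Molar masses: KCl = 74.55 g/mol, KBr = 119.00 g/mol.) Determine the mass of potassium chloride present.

n(AgNO3) = 0.02826 × 0.4521 = 0.01278 mol
Let x = n(KCl), y = n(KBr).
Titrant: 1x + 1y = 0.01278;  mass: 74.55x + 119.00y = 1.159
Solving, x = 8.130 × 10^-3 mol, y = 4.646 × 10^-3 mol
mass of KCl = 8.130 × 10^-3 × 74.55 = 0.6061 g

0.6061 g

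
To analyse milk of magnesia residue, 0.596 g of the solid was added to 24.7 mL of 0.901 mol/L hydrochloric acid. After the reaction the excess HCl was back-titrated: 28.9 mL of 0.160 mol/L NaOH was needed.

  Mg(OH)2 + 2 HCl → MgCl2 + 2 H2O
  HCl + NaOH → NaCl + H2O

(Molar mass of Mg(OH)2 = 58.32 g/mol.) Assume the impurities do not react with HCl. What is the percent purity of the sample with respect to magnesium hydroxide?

n(HCl) added = 0.0247 × 0.901 = 0.0223 mol
n(NaOH) used in back-titration = 0.0289 × 0.160 = 4.62 × 10^-3 mol
n(HCl) left over = 4.62 × 10^-3 mol (1:1 ratio)
n(HCl) consumed by analyte = 0.0223 − 4.62 × 10^-3 = 0.0176 mol
From the 1:2 ratio, n(Mg(OH)2) = 1/2 × 0.0176 = 8.82 × 10^-3 mol
mass of Mg(OH)2 = 8.82 × 10^-3 × 58.32 = 0.514 g
% Mg(OH)2 = 0.514 / 0.596 × 100 = 86.3 %

86.3 %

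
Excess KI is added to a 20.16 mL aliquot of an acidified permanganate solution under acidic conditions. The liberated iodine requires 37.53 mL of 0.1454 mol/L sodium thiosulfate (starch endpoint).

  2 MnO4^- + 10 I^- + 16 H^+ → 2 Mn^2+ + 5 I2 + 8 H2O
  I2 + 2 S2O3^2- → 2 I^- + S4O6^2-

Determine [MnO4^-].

0.05414 mol/L

n(S2O3^2-) = 0.03753 × 0.1454 = 5.457 × 10^-3 mol
n(I2) = n(S2O3^2-)/2 = 2.728 × 10^-3 mol
From the 2:5 ratio, n(MnO4^-) in the aliquot = 2/5 × 2.728 × 10^-3 = 1.091 × 10^-3 mol
[MnO4^-] = 1.091 × 10^-3 / 0.02016 = 0.05414 mol/L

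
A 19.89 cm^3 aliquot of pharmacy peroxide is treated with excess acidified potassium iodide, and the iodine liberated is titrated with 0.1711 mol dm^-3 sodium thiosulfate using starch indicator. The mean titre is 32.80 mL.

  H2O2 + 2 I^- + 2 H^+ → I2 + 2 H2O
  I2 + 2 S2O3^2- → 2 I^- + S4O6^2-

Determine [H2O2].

n(S2O3^2-) = 0.03280 × 0.1711 = 5.612 × 10^-3 mol
n(I2) = n(S2O3^2-)/2 = 2.806 × 10^-3 mol
n(H2O2) in the aliquot = 2.806 × 10^-3 mol (1:1 ratio)
[H2O2] = 2.806 × 10^-3 / 0.01989 = 0.1411 mol/L

0.1411 mol/L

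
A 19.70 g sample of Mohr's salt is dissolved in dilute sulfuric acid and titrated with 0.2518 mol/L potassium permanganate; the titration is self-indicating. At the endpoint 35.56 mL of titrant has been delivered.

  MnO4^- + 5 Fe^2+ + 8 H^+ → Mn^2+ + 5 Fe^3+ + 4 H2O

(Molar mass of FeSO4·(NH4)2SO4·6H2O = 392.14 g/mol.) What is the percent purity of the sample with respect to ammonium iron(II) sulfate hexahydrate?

89.12 %

n(KMnO4) = 0.03556 L × 0.2518 mol/L = 8.954 × 10^-3 mol
From the 5:1 ratio, n(FeSO4·(NH4)2SO4·6H2O) = 5/1 × 8.954 × 10^-3 = 0.04477 mol
mass of FeSO4·(NH4)2SO4·6H2O = 0.04477 × 392.14 g/mol = 17.56 g
% FeSO4·(NH4)2SO4·6H2O = 17.56 / 19.70 × 100 = 89.12 %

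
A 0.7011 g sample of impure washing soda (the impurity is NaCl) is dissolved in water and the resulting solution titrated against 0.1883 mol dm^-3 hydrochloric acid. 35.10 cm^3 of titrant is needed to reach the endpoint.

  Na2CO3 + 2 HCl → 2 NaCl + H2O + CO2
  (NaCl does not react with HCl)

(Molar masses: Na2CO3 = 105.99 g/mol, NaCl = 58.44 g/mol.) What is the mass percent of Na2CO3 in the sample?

n(HCl) = 0.03510 × 0.1883 = 6.609 × 10^-3 mol
Let x = n(Na2CO3), y = n(NaCl).
Titrant: 2x = 6.609 × 10^-3;  mass: 105.99x + 58.44y = 0.7011
Solving, x = 3.305 × 10^-3 mol, y = 6.003 × 10^-3 mol
mass of Na2CO3 = 3.305 × 10^-3 × 105.99 = 0.3503 g
% Na2CO3 = 0.3503 / 0.7011 × 100 = 49.96 %

49.96 %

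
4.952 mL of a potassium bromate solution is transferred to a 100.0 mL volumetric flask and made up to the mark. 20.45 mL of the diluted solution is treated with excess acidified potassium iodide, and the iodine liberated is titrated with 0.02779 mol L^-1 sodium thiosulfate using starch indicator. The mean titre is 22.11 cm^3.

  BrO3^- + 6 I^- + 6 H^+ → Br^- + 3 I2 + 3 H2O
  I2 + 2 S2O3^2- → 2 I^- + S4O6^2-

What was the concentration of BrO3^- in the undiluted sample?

n(S2O3^2-) = 0.02211 × 0.02779 = 6.144 × 10^-4 mol
n(I2) = n(S2O3^2-)/2 = 3.072 × 10^-4 mol
From the 1:3 ratio, n(BrO3^-) in the aliquot = 1/3 × 3.072 × 10^-4 = 1.024 × 10^-4 mol
[BrO3^-]_dilute = 1.024 × 10^-4 / 0.02045 = 0.005008 mol/L
[BrO3^-]_original = 0.005008 × 100.0/4.952 = 0.1011 mol/L

0.1011 mol/L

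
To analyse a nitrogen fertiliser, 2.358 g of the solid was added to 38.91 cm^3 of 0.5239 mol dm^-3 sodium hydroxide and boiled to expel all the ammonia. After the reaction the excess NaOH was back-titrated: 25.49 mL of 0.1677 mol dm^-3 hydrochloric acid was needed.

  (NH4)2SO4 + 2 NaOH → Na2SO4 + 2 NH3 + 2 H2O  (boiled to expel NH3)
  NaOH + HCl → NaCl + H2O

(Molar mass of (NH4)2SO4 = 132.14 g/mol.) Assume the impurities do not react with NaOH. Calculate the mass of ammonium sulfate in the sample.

n(NaOH) added = 0.03891 × 0.5239 = 0.02038 mol
n(HCl) used in back-titration = 0.02549 × 0.1677 = 4.275 × 10^-3 mol
n(NaOH) left over = 4.275 × 10^-3 mol (1:1 ratio)
n(NaOH) consumed by analyte = 0.02038 − 4.275 × 10^-3 = 0.01611 mol
From the 1:2 ratio, n((NH4)2SO4) = 1/2 × 0.01611 = 8.055 × 10^-3 mol
mass of (NH4)2SO4 = 8.055 × 10^-3 × 132.14 = 1.064 g

1.064 g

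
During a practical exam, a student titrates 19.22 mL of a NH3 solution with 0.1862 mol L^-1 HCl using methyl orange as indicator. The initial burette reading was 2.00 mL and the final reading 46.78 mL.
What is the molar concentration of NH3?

NH3 + HCl → NH4Cl
n(HCl) = 0.04478 L × 0.1862 mol/L = 8.338 × 10^-3 mol
n(NH3) = 8.338 × 10^-3 mol (1:1 mole ratio)
[NH3] = 8.338 × 10^-3 mol / 0.01922 L = 0.4338 mol/L

0.4338 mol/L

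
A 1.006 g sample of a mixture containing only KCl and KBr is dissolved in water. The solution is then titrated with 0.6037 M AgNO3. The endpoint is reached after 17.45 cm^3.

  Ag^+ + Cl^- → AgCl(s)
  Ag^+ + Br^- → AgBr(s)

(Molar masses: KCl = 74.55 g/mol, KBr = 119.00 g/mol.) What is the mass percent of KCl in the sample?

n(AgNO3) = 0.01745 × 0.6037 = 0.01053 mol
Let x = n(KCl), y = n(KBr).
Titrant: 1x + 1y = 0.01053;  mass: 74.55x + 119.00y = 1.006
Solving, x = 5.571 × 10^-3 mol, y = 4.964 × 10^-3 mol
mass of KCl = 5.571 × 10^-3 × 74.55 = 0.4153 g
% KCl = 0.4153 / 1.006 × 100 = 41.28 %

41.28 %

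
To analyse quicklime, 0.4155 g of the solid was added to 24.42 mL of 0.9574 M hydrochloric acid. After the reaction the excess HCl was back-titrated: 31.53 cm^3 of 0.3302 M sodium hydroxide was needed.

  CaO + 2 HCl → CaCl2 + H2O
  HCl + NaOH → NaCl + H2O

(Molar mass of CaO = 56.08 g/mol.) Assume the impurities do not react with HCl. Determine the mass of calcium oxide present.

n(HCl) added = 0.02442 × 0.9574 = 0.02338 mol
n(NaOH) used in back-titration = 0.03153 × 0.3302 = 0.01041 mol
n(HCl) left over = 0.01041 mol (1:1 ratio)
n(HCl) consumed by analyte = 0.02338 − 0.01041 = 0.01297 mol
From the 1:2 ratio, n(CaO) = 1/2 × 0.01297 = 6.484 × 10^-3 mol
mass of CaO = 6.484 × 10^-3 × 56.08 = 0.3636 g

0.3636 g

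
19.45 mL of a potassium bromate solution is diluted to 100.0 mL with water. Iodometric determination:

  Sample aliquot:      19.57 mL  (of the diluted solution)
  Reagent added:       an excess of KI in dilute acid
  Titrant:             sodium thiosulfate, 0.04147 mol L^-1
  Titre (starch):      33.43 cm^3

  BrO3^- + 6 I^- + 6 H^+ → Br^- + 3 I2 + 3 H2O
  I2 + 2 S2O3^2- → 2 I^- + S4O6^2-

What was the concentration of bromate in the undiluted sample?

n(S2O3^2-) = 0.03343 × 0.04147 = 1.386 × 10^-3 mol
n(I2) = n(S2O3^2-)/2 = 6.932 × 10^-4 mol
From the 1:3 ratio, n(BrO3^-) in the aliquot = 1/3 × 6.932 × 10^-4 = 2.311 × 10^-4 mol
[BrO3^-]_dilute = 2.311 × 10^-4 / 0.01957 = 0.01181 mol/L
[BrO3^-]_original = 0.01181 × 100.0/19.45 = 0.06070 mol/L

0.06070 mol/L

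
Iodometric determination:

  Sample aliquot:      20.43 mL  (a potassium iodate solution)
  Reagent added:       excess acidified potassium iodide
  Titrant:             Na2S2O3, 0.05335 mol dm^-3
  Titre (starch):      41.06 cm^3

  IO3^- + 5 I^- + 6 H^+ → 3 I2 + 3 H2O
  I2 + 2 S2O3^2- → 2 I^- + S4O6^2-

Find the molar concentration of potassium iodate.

0.01787 mol/L

n(S2O3^2-) = 0.04106 × 0.05335 = 2.191 × 10^-3 mol
n(I2) = n(S2O3^2-)/2 = 1.095 × 10^-3 mol
From the 1:3 ratio, n(IO3^-) in the aliquot = 1/3 × 1.095 × 10^-3 = 3.651 × 10^-4 mol
[IO3^-] = 3.651 × 10^-4 / 0.02043 = 0.01787 mol/L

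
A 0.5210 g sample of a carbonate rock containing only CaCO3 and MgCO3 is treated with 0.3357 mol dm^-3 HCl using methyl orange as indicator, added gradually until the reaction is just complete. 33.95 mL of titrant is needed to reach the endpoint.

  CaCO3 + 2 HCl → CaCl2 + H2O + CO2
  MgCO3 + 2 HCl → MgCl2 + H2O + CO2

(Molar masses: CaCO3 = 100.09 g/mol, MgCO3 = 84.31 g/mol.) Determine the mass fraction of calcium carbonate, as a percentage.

n(HCl) = 0.03395 × 0.3357 = 0.01140 mol
Let x = n(CaCO3), y = n(MgCO3).
Titrant: 2x + 2y = 0.01140;  mass: 100.09x + 84.31y = 0.5210
Solving, x = 2.570 × 10^-3 mol, y = 3.128 × 10^-3 mol
mass of CaCO3 = 2.570 × 10^-3 × 100.09 = 0.2573 g
% CaCO3 = 0.2573 / 0.5210 × 100 = 49.38 %

49.38 %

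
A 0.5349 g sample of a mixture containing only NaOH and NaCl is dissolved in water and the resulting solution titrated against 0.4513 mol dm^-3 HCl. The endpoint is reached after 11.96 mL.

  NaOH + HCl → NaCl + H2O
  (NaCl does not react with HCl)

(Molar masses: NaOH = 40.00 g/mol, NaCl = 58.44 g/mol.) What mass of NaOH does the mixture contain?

0.2159 g

n(HCl) = 0.01196 × 0.4513 = 5.398 × 10^-3 mol
Let x = n(NaOH), y = n(NaCl).
Titrant: 1x = 5.398 × 10^-3;  mass: 40.00x + 58.44y = 0.5349
Solving, x = 5.398 × 10^-3 mol, y = 5.459 × 10^-3 mol
mass of NaOH = 5.398 × 10^-3 × 40.00 = 0.2159 g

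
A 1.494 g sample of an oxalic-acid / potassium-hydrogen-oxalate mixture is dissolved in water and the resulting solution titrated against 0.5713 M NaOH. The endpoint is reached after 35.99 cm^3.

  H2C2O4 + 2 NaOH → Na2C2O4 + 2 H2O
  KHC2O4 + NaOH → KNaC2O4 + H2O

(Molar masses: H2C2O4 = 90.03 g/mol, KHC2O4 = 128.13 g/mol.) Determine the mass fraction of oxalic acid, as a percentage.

n(NaOH) = 0.03599 × 0.5713 = 0.02056 mol
Let x = n(H2C2O4), y = n(KHC2O4).
Titrant: 2x + 1y = 0.02056;  mass: 90.03x + 128.13y = 1.494
Solving, x = 6.861 × 10^-3 mol, y = 6.839 × 10^-3 mol
mass of H2C2O4 = 6.861 × 10^-3 × 90.03 = 0.6177 g
% H2C2O4 = 0.6177 / 1.494 × 100 = 41.34 %

41.34 %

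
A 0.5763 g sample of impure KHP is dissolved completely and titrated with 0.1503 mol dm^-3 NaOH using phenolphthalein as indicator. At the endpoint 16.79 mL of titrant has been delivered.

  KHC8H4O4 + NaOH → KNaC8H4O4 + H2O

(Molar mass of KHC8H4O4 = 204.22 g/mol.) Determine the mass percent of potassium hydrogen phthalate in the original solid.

n(NaOH) = 0.01679 L × 0.1503 mol/L = 2.524 × 10^-3 mol
n(KHC8H4O4) = 2.524 × 10^-3 mol (1:1 ratio)
mass of KHC8H4O4 = 2.524 × 10^-3 × 204.22 g/mol = 0.5154 g
% KHC8H4O4 = 0.5154 / 0.5763 × 100 = 89.43 %

89.43 %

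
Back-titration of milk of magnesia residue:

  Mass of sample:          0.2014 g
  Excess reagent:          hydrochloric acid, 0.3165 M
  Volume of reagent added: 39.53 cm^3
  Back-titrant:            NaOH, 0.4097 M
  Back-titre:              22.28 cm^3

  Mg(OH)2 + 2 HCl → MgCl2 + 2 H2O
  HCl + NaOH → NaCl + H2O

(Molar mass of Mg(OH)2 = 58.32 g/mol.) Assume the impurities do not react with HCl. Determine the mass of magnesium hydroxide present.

0.09865 g

n(HCl) added = 0.03953 × 0.3165 = 0.01251 mol
n(NaOH) used in back-titration = 0.02228 × 0.4097 = 9.128 × 10^-3 mol
n(HCl) left over = 9.128 × 10^-3 mol (1:1 ratio)
n(HCl) consumed by analyte = 0.01251 − 9.128 × 10^-3 = 3.383 × 10^-3 mol
From the 1:2 ratio, n(Mg(OH)2) = 1/2 × 3.383 × 10^-3 = 1.692 × 10^-3 mol
mass of Mg(OH)2 = 1.692 × 10^-3 × 58.32 = 0.09865 g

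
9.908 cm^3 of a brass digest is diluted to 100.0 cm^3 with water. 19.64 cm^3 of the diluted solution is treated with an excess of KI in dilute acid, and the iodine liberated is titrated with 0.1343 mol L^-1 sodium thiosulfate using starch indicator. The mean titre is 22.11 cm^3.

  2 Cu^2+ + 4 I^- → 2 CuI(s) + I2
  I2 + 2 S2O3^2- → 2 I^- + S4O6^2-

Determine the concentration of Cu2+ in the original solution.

n(S2O3^2-) = 0.02211 × 0.1343 = 2.969 × 10^-3 mol
n(I2) = n(S2O3^2-)/2 = 1.485 × 10^-3 mol
From the 2:1 ratio, n(Cu2+) in the aliquot = 2/1 × 1.485 × 10^-3 = 2.969 × 10^-3 mol
[Cu2+]_dilute = 2.969 × 10^-3 / 0.01964 = 0.1512 mol/L
[Cu2+]_original = 0.1512 × 100.0/9.908 = 1.526 mol/L

1.526 mol/L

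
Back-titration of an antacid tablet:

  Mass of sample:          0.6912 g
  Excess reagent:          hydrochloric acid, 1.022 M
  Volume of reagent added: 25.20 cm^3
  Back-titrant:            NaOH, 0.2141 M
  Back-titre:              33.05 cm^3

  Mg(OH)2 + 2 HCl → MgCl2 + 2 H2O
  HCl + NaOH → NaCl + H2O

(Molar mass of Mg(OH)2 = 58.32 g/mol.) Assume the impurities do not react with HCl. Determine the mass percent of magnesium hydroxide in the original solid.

78.80 %

n(HCl) added = 0.02520 × 1.022 = 0.02575 mol
n(NaOH) used in back-titration = 0.03305 × 0.2141 = 7.076 × 10^-3 mol
n(HCl) left over = 7.076 × 10^-3 mol (1:1 ratio)
n(HCl) consumed by analyte = 0.02575 − 7.076 × 10^-3 = 0.01868 mol
From the 1:2 ratio, n(Mg(OH)2) = 1/2 × 0.01868 = 9.339 × 10^-3 mol
mass of Mg(OH)2 = 9.339 × 10^-3 × 58.32 = 0.5447 g
% Mg(OH)2 = 0.5447 / 0.6912 × 100 = 78.80 %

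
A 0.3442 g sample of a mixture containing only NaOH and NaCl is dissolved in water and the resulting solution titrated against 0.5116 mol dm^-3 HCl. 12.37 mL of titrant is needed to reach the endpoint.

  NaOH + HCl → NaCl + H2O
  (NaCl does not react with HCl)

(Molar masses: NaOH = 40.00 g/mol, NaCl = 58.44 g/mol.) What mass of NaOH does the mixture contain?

n(HCl) = 0.01237 × 0.5116 = 6.328 × 10^-3 mol
Let x = n(NaOH), y = n(NaCl).
Titrant: 1x = 6.328 × 10^-3;  mass: 40.00x + 58.44y = 0.3442
Solving, x = 6.328 × 10^-3 mol, y = 1.558 × 10^-3 mol
mass of NaOH = 6.328 × 10^-3 × 40.00 = 0.2531 g

0.2531 g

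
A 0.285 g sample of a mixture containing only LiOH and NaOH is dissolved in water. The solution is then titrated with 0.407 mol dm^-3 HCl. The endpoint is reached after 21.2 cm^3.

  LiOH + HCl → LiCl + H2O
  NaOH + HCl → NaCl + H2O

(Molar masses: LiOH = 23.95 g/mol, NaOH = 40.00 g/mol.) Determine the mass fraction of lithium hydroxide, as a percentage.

n(HCl) = 0.0212 × 0.407 = 8.63 × 10^-3 mol
Let x = n(LiOH), y = n(NaOH).
Titrant: 1x + 1y = 8.63 × 10^-3;  mass: 23.95x + 40.00y = 0.285
Solving, x = 3.75 × 10^-3 mol, y = 4.88 × 10^-3 mol
mass of LiOH = 3.75 × 10^-3 × 23.95 = 0.0897 g
% LiOH = 0.0897 / 0.285 × 100 = 31.5 %

31.5 %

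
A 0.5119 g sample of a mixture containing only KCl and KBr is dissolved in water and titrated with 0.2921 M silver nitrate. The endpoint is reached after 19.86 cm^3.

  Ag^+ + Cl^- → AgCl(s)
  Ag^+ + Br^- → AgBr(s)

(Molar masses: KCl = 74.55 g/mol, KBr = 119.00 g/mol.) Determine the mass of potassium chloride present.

0.2993 g

n(AgNO3) = 0.01986 × 0.2921 = 5.801 × 10^-3 mol
Let x = n(KCl), y = n(KBr).
Titrant: 1x + 1y = 5.801 × 10^-3;  mass: 74.55x + 119.00y = 0.5119
Solving, x = 4.014 × 10^-3 mol, y = 1.787 × 10^-3 mol
mass of KCl = 4.014 × 10^-3 × 74.55 = 0.2993 g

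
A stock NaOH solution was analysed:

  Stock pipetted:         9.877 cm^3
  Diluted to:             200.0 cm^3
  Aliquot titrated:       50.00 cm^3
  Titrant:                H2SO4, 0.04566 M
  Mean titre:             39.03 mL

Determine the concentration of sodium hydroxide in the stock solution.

1.443 M

2 NaOH + H2SO4 → Na2SO4 + 2 H2O
n(H2SO4) = 0.03903 × 0.04566 = 1.782 × 10^-3 mol
From the 2:1 ratio, n(NaOH) in the aliquot = 2/1 × 1.782 × 10^-3 = 3.564 × 10^-3 mol
[NaOH]_dilute = 3.564 × 10^-3 / 0.05000 = 0.07128 mol/L
Dilution factor = 200.0 / 9.877 = 20.25
[NaOH]_stock = 0.07128 × 20.25 = 1.443 mol/L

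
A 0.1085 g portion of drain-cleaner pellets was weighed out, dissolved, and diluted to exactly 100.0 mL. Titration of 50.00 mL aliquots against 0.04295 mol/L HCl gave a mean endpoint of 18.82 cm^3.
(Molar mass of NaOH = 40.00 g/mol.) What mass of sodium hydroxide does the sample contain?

NaOH + HCl → NaCl + H2O
n(HCl) per titration = 0.01882 × 0.04295 = 8.083 × 10^-4 mol
n(NaOH) in each aliquot = 8.083 × 10^-4 mol (1:1 ratio)
n(NaOH) in the whole flask = 8.083 × 10^-4 × 100.0/50.00 = 1.617 × 10^-3 mol
mass of NaOH = 1.617 × 10^-3 × 40.00 = 0.06467 g

0.06467 g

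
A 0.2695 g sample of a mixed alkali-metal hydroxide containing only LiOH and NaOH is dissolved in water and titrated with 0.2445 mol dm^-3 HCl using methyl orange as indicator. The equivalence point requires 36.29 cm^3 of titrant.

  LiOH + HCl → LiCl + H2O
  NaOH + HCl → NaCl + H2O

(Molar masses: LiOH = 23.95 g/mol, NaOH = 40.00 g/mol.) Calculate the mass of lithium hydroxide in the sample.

0.1275 g

n(HCl) = 0.03629 × 0.2445 = 8.873 × 10^-3 mol
Let x = n(LiOH), y = n(NaOH).
Titrant: 1x + 1y = 8.873 × 10^-3;  mass: 23.95x + 40.00y = 0.2695
Solving, x = 5.322 × 10^-3 mol, y = 3.551 × 10^-3 mol
mass of LiOH = 5.322 × 10^-3 × 23.95 = 0.1275 g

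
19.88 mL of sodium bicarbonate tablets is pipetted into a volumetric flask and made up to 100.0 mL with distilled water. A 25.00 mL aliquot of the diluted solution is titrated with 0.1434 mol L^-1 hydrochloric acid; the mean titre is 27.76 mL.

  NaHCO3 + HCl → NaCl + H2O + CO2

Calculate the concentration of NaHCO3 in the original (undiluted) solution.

0.8010 mol/L

n(HCl) = 0.02776 × 0.1434 = 3.981 × 10^-3 mol
n(NaHCO3) in the aliquot = 3.981 × 10^-3 mol (1:1 ratio)
[NaHCO3]_dilute = 3.981 × 10^-3 / 0.02500 = 0.1592 mol/L
Dilution factor = 100.0 / 19.88 = 5.030
[NaHCO3]_stock = 0.1592 × 5.030 = 0.8010 mol/L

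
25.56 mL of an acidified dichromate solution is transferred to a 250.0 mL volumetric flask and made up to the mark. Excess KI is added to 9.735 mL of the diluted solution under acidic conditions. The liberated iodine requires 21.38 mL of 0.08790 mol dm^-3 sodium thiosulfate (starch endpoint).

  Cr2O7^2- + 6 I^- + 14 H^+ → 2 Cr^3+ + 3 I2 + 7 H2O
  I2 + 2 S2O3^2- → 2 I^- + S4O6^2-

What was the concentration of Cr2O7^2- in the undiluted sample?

n(S2O3^2-) = 0.02138 × 0.08790 = 1.879 × 10^-3 mol
n(I2) = n(S2O3^2-)/2 = 9.397 × 10^-4 mol
From the 1:3 ratio, n(Cr2O7^2-) in the aliquot = 1/3 × 9.397 × 10^-4 = 3.132 × 10^-4 mol
[Cr2O7^2-]_dilute = 3.132 × 10^-4 / 0.009735 = 0.03217 mol/L
[Cr2O7^2-]_original = 0.03217 × 250.0/25.56 = 0.3147 mol/L

0.3147 mol/L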